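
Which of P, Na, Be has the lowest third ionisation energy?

P

After 2 electrons have been removed, what remains? P²⁺ still has 3 valence electrons; Na²⁺ is already 1 electron into the core; Be²⁺ is the bare [He] core.
Pulling an electron out of a noble-gas core costs far more than removing a remaining valence electron, so Na and Be sit at the high end of IE_3.
Approximate IE_3 values (kJ/mol): P 2914, Na 6910, Be 14849.
Overall IE_3 order: P < Na < Be.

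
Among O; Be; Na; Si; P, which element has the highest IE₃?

Be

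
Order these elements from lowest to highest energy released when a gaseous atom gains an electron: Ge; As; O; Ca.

Ca, As, Ge, O

Adding an electron releases more energy for atoms nearer the top right (short of the noble gases).
Neither a single period nor a single group — weigh both effects.
As > Ca: both are in period 4; the period trend gives As the larger value.
Ge > As: this pair runs against the simple trend — see the exception note.
O > Ge: both effects reinforce here, so O is clearly the higher of the two.
Note the exception: Ge has a higher electron affinity than As, contrary to the simple trend — adding an electron to As's half-filled 4p³ is unfavourable, so Ge (4p²) has the more exothermic EA.
Approximate values (kJ/mol): O 141, Ca 2, Ge 119, As 78.
So from lowest to highest: Ca < As < Ge < O.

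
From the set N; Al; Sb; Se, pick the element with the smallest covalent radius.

N is in period 2, group 15; Al is in period 3, group 13; Se is in period 4, group 16; Sb is in period 5, group 15.
Atomic radius shrinks across a period as nuclear charge pulls the same shell inward, and grows down a group as new shells are added.
These span different periods and groups, so the two trends combine.
Se > N: period and group pull opposite ways; the down-group shift dominates (116 vs 71 pm).
Al > Se: period and group pull opposite ways; the across-period shift dominates (126 vs 116 pm).
Sb > Al: period and group pull opposite ways; the down-group shift dominates (140 vs 126 pm).
For reference (pm): N 71, Al 126, Se 116, Sb 140.
The smallest covalent radius among these belongs to N.

N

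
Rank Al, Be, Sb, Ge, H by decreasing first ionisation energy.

H, Be, Sb, Ge, Al

H is in period 1, group 1; Be is in period 2, group 2; Al is in period 3, group 13; Ge is in period 4, group 14; Sb is in period 5, group 15.
IE₁ increases left→right with effective nuclear charge and decreases top→bottom as the valence shell moves farther out.
These sit on a diagonal, where the across-period and down-group effects partly cancel.
Ge > Al: period and group pull opposite ways; the across-period shift dominates (762 vs 578 kJ/mol).
Sb > Ge: period and group pull opposite ways; the across-period shift dominates (831 vs 762 kJ/mol).
Be > Sb: period and group pull opposite ways; the down-group shift dominates (900 vs 831 kJ/mol).
H > Be: the two effects oppose for this pair; the down-group effect wins (1312 vs 900 kJ/mol).
For reference (kJ/mol): H 1312, Be 900, Al 578, Ge 762, Sb 831.
So from highest to lowest: H > Be > Sb > Ge > Al.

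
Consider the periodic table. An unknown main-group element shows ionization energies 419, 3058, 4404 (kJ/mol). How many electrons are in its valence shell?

1

Look for the largest jump between consecutive ionization energies: IE2/IE1 ≈ 7.3, far larger than any earlier ratio.
That jump marks the point where a core electron is being removed. So the atom has 1 valence electron.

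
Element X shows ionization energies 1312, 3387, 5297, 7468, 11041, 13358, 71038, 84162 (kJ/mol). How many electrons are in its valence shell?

6

Look for the largest jump between consecutive ionization energies: IE7/IE6 ≈ 5.3, far larger than any earlier ratio.
That jump marks the point where a core electron is being removed. So the atom has 6 valence electrons.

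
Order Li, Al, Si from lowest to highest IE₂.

IE_2 is the cost of taking one more electron from the +1 cation: Li⁺ is the bare [He] core; Al⁺ still has 2 valence electrons; Si⁺ still has 3 valence electrons.
Core electrons are held far more tightly than valence electrons, so Li tops the IE_2 order.
Valence configurations: Al⁺ [Ne]3s², Si⁺ [Ne]3s²3p¹.
Si⁺ loses a lone 3p electron whereas Al⁺ must break into a filled 3s² pair, so IE_2(Al) > IE_2(Si) even though Si has the higher nuclear charge.
The numbers (kJ/mol): Li 7298, Al 1817, Si 1577.
Putting it together, IE_2: Si < Al < Li.

Si < Al < Li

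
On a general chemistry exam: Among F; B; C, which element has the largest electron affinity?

F

B is in period 2, group 13; C is in period 2, group 14; F is in period 2, group 17.
Atoms with high Z_eff and room in the valence shell (especially the halogens) have the most exothermic electron affinities.
All lie in period 2, so electron affinity increases left to right.
The largest electron affinity among these belongs to F.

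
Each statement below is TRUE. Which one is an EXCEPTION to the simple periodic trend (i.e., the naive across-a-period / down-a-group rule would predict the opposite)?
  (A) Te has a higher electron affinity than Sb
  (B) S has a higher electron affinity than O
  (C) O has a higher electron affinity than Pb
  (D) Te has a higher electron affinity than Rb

The general trend: electron affinity increases across a period and decreases down a group.
(A) Te (period 5, group 16) vs Sb (period 5, group 15): the stated order agrees with the simple trend.
(B) S (period 3, group 16) vs O (period 2, group 16): the stated order contradicts the simple trend.
(C) O (period 2, group 16) vs Pb (period 6, group 14): the stated order agrees with the simple trend.
(D) Te (period 5, group 16) vs Rb (period 5, group 1): the stated order agrees with the simple trend.
The exception is (B): the compact 2p subshell of O repels the added electron more than S's larger 3p does.

(B)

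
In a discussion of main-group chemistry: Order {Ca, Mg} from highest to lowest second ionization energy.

Mg > Ca

IE_2 is the cost of taking one more electron from the +1 cation: Ca⁺ still has 1 valence electron; Mg⁺ still has 1 valence electron.
All are still removing valence electrons, so compare the +1 ions as you would atoms: IE_2 generally rises across a period (higher Z_eff) and falls down a group (larger shell), subject to the usual subshell exceptions.
Valence configurations: Ca⁺ [Ar]4s¹, Mg⁺ [Ne]3s¹.
The numbers (kJ/mol): Ca 1145, Mg 1451.
Putting it together, IE_2: Ca < Mg.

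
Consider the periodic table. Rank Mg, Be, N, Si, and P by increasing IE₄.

Si < P < N < Mg < Be

After 3 electrons have been removed, what remains? Mg³⁺ is already 1 electron into the core; Be³⁺ is already 1 electron into the core; N³⁺ still has 2 valence electrons; Si³⁺ still has 1 valence electron; P³⁺ still has 2 valence electrons.
Pulling an electron out of a noble-gas core costs far more than removing a remaining valence electron, so Mg and Be sit at the high end of IE_4.
Valence configurations: N³⁺ [He]2s², Si³⁺ [Ne]3s¹, P³⁺ [Ne]3s².
The numbers (kJ/mol): Mg 10543, Be 21007, N 7475, Si 4356, P 4964.
Hence IE_4: Si < P < N < Mg < Be.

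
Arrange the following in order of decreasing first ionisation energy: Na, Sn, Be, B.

Be > B > Sn > Na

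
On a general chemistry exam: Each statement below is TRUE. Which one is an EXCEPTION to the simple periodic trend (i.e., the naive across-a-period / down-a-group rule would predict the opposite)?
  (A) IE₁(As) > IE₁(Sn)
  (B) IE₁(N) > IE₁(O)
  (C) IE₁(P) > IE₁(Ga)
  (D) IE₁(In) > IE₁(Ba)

(B)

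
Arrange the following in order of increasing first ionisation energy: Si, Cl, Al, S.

Al < Si < S < Cl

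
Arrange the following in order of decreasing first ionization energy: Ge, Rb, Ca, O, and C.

O > C > Ge > Ca > Rb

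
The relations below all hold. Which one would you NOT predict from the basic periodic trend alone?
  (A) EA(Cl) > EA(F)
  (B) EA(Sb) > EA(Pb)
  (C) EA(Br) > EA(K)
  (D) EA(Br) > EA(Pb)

(A)

The general trend: electron affinity increases across a period and decreases down a group.
(A) Cl (period 3, group 17) vs F (period 2, group 17): the stated order contradicts the simple trend.
(B) Sb (period 5, group 15) vs Pb (period 6, group 14): the stated order agrees with the simple trend.
(C) Br (period 4, group 17) vs K (period 4, group 1): the stated order agrees with the simple trend.
(D) Br (period 4, group 17) vs Pb (period 6, group 14): the stated order agrees with the simple trend.
The exception is (A): F's small 2p subshell makes the incoming electron feel strong e⁻–e⁻ repulsion, so Cl actually releases more energy on gaining an electron.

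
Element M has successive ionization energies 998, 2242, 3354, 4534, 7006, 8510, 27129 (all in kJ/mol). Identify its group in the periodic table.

Look for the largest jump between consecutive ionization energies: IE7/IE6 ≈ 3.2, far larger than any earlier ratio.
That jump marks the point where a core electron is being removed. So the atom has 6 valence electrons.
A main-group element with 6 valence electrons is in group 16.

Group 16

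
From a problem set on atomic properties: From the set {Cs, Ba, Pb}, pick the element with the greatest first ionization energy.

Pb

Cs is in period 6, group 1; Ba is in period 6, group 2; Pb is in period 6, group 14.
Removing the outermost electron gets harder across a period and easier down a group.
All lie in period 6, so first ionization energy increases left to right.
The greatest first ionization energy among these belongs to Pb.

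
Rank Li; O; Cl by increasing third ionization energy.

After 2 electrons have been removed, what remains? Li²⁺ is already 1 electron into the core; O²⁺ still has 4 valence electrons; Cl²⁺ still has 5 valence electrons.
Pulling an electron out of a noble-gas core costs far more than removing a remaining valence electron, so Li sits at the high end of IE_3.
Valence configurations: O²⁺ [He]2s²2p², Cl²⁺ [Ne]3s²3p³.
The numbers (kJ/mol): Li 11815, O 5300, Cl 3822.
Overall IE_3 order: Cl < O < Li.

Cl < O < Li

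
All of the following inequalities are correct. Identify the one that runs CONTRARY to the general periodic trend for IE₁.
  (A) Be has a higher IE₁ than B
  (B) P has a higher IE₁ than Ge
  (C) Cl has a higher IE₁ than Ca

(A)

The general trend: IE₁ increases across a period and decreases down a group.
(A) Be (period 2, group 2) vs B (period 2, group 13): the stated order contradicts the simple trend.
(B) P (period 3, group 15) vs Ge (period 4, group 14): the stated order agrees with the simple trend.
(C) Cl (period 3, group 17) vs Ca (period 4, group 2): the stated order agrees with the simple trend.
The exception is (A): removing B's lone 2p electron is easier than breaking Be's filled 2s².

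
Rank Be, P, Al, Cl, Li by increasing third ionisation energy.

The third ionization energy removes an electron from the +2 ion. For each element: Be²⁺ is the bare [He] core; P²⁺ still has 3 valence electrons; Al²⁺ still has 1 valence electron; Cl²⁺ still has 5 valence electrons; Li²⁺ is already 1 electron into the core.
Core electrons are held far more tightly than valence electrons, so Li and Be top the IE_3 order.
Valence configurations: P²⁺ [Ne]3s²3p¹, Al²⁺ [Ne]3s¹, Cl²⁺ [Ne]3s²3p³.
Tabulated IE_3 (kJ/mol): Be 14849, P 2914, Al 2745, Cl 3822, Li 11815.
So the third ionization energies run Al < P < Cl < Li < Be.

Al < P < Cl < Li < Be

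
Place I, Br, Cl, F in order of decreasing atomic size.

F is in period 2, group 17; Cl is in period 3, group 17; Br is in period 4, group 17; I is in period 5, group 17.
Across a period the added protons contract the valence shell; down a group each new principal shell makes the atom larger.
All are in group 17, so atomic radius increases down the group.
So from largest to smallest: I > Br > Cl > F.

I, Br, Cl, F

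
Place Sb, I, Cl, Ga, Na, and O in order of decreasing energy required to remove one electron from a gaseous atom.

O > Cl > I > Sb > Ga > Na

O is in period 2, group 16; Na is in period 3, group 1; Cl is in period 3, group 17; Ga is in period 4, group 13; Sb is in period 5, group 15; I is in period 5, group 17.
Removing the outermost electron gets harder across a period and easier down a group.
Here both period and group differ, so the two effects have to be weighed against each other.
Ga > Na: the two effects oppose for this pair; the across-period effect wins (579 vs 496 kJ/mol).
Sb > Ga: the two effects oppose for this pair; the across-period effect wins (831 vs 579 kJ/mol).
I > Sb: I lies to the right of Sb in period 5, so the across-period effect alone puts I higher.
Cl > I: Cl sits above I in group 17, so the down-group effect alone puts Cl higher.
O > Cl: period and group pull opposite ways; the down-group shift dominates (1314 vs 1251 kJ/mol).
Tabulated first ionization energy (kJ/mol): O 1314, Na 496, Cl 1251, Ga 579, Sb 831, I 1008.
So from highest to lowest: O > Cl > I > Sb > Ga > Na.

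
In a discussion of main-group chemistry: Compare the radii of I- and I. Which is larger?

I-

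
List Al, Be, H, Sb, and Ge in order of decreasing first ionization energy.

IE₁ increases left→right with effective nuclear charge and decreases top→bottom as the valence shell moves farther out.
These sit on a diagonal, where the across-period and down-group effects partly cancel.
Ge > Al: period and group pull opposite ways; the across-period shift dominates (762 vs 578 kJ/mol).
Sb > Ge: the two effects oppose for this pair; the across-period effect wins (831 vs 762 kJ/mol).
Be > Sb: the two effects oppose for this pair; the down-group effect wins (900 vs 831 kJ/mol).
H > Be: period and group pull opposite ways; the down-group shift dominates (1312 vs 900 kJ/mol).
Tabulated first ionization energy (kJ/mol): H 1312, Be 900, Al 578, Ge 762, Sb 831.
So from highest to lowest: H > Be > Sb > Ge > Al.

H > Be > Sb > Ge > Al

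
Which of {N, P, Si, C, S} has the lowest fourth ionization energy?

The fourth ionization energy removes an electron from the +3 ion. For each element: N³⁺ still has 2 valence electrons; P³⁺ still has 2 valence electrons; Si³⁺ still has 1 valence electron; C³⁺ still has 1 valence electron; S³⁺ still has 3 valence electrons.
All are still removing valence electrons, so compare the +3 ions as you would atoms: IE_4 generally rises across a period (higher Z_eff) and falls down a group (larger shell), subject to the usual subshell exceptions.
Valence configurations: N³⁺ [He]2s², P³⁺ [Ne]3s², Si³⁺ [Ne]3s¹, C³⁺ [He]2s¹, S³⁺ [Ne]3s²3p¹.
S³⁺ loses a lone 3p electron whereas P³⁺ must break into a filled 3s² pair, so IE_4(P) > IE_4(S) even though S has the higher nuclear charge.
Tabulated IE_4 (kJ/mol): N 7475, P 4964, Si 4356, C 6223, S 4556.
So the fourth ionization energies run Si < S < P < C < N.

Si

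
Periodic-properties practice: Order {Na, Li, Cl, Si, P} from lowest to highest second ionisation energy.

Si < P < Cl < Na < Li

Consider each +1 ion: Na⁺ is the bare [Ne] core; Li⁺ is the bare [He] core; Cl⁺ still has 6 valence electrons; Si⁺ still has 3 valence electrons; P⁺ still has 4 valence electrons.
Breaking into a closed-shell core is much more expensive than removing a leftover valence electron — Na and Li have the largest IE_2 here.
Valence configurations: Cl⁺ [Ne]3s²3p⁴, Si⁺ [Ne]3s²3p¹, P⁺ [Ne]3s²3p².
Tabulated IE_2 (kJ/mol): Na 4562, Li 7298, Cl 2298, Si 1577, P 1907.
Overall IE_2 order: Si < P < Cl < Na < Li.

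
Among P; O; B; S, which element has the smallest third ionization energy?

After 2 electrons have been removed, what remains? P²⁺ still has 3 valence electrons; O²⁺ still has 4 valence electrons; B²⁺ still has 1 valence electron; S²⁺ still has 4 valence electrons.
All are still removing valence electrons, so compare the +2 ions as you would atoms: IE_3 generally rises across a period (higher Z_eff) and falls down a group (larger shell), subject to the usual subshell exceptions.
Valence configurations: P²⁺ [Ne]3s²3p¹, O²⁺ [He]2s²2p², B²⁺ [He]2s¹, S²⁺ [Ne]3s²3p².
The numbers (kJ/mol): P 2914, O 5300, B 3660, S 3357.
Overall IE_3 order: P < S < B < O.

P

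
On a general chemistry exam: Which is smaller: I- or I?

I

Forming I- adds 1 electron to I. More electron–electron repulsion in the same shell, with unchanged nuclear charge, lets the cloud expand.
An anion is larger than its parent atom: I- > I.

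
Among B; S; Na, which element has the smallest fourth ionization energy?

Consider each +3 ion: B³⁺ is the bare [He] core; S³⁺ still has 3 valence electrons; Na³⁺ is already 2 electrons into the core.
Breaking into a closed-shell core is much more expensive than removing a leftover valence electron — Na and B have the largest IE_4 here.
The numbers (kJ/mol): B 25026, S 4556, Na 9543.
Putting it together, IE_4: S < Na < B.

S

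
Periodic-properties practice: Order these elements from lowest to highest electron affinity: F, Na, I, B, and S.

B is in period 2, group 13; F is in period 2, group 17; Na is in period 3, group 1; S is in period 3, group 16; I is in period 5, group 17.
Adding an electron releases more energy for atoms nearer the top right (short of the noble gases).
Here both period and group differ, so the two effects have to be weighed against each other.
Na > B: this pair runs against the simple trend — see the exception note.
S > Na: both are in period 3; the period trend gives S the larger value.
I > S: period and group pull opposite ways; the across-period shift dominates (295 vs 200 kJ/mol).
F > I: F sits above I in group 17, so the down-group effect alone puts F higher.
Note the exception: Na has a higher electron affinity than B, contrary to the simple trend — B's ns²np¹ configuration gives only a small electron affinity — the sparsely filled np subshell binds an added electron weakly.
Tabulated electron affinity (kJ/mol): B 27, F 328, Na 53, S 200, I 295.
So from lowest to highest: B < Na < S < I < F.

B < Na < S < I < F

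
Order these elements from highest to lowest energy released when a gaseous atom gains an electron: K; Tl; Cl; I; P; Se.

EA tends to increase across a period and decrease down a group, though the pattern is less regular than for IE or radius.
Here both period and group differ, so the two effects have to be weighed against each other.
K > Tl: the two effects oppose for this pair; the down-group effect wins (48 vs 19 kJ/mol).
P > K: both effects reinforce here, so P is clearly the higher of the two.
Se > P: period and group pull opposite ways; the across-period shift dominates (195 vs 72 kJ/mol).
I > Se: the two effects oppose for this pair; the across-period effect wins (295 vs 195 kJ/mol).
Cl > I: they share group 17; the group trend gives Cl the larger value.
For reference (kJ/mol): P 72, Cl 349, K 48, Se 195, I 295, Tl 19.
So from highest to lowest: Cl > I > Se > P > K > Tl.

Cl > I > Se > P > K > Tl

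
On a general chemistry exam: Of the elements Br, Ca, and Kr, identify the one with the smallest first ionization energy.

Ca

Ca is in period 4, group 2; Br is in period 4, group 17; Kr is in period 4, group 18.
IE₁ increases left→right with effective nuclear charge and decreases top→bottom as the valence shell moves farther out.
All lie in period 4, so first ionization energy increases left to right.
The smallest first ionization energy among these belongs to Ca.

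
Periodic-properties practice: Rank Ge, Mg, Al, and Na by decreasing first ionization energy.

Na is in period 3, group 1; Mg is in period 3, group 2; Al is in period 3, group 13; Ge is in period 4, group 14.
Across a period the outer electron is held more tightly (higher IE₁); down a group it sits in a higher shell, more shielded, and comes off more easily.
Neither a single period nor a single group — weigh both effects.
Al > Na: Al lies to the right of Na in period 3, so the across-period effect alone puts Al higher.
Mg > Al: this pair runs against the simple trend — see the exception note.
Ge > Mg: the two effects oppose for this pair; the across-period effect wins (762 vs 738 kJ/mol).
Note the exception: Mg has a higher first ionization energy than Al, contrary to the simple trend — Al's single 3p electron is easier to remove than one from Mg's filled 3s².
Tabulated first ionization energy (kJ/mol): Na 496, Mg 738, Al 578, Ge 762.
So from highest to lowest: Ge > Mg > Al > Na.

Ge > Mg > Al > Na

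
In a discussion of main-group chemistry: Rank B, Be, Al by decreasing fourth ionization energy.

After 3 electrons have been removed, what remains? B³⁺ is the bare [He] core; Be³⁺ is already 1 electron into the core; Al³⁺ is the bare [Ne] core.
All of these are removing an electron from a noble-gas core or deeper; the smaller core (lower principal quantum number) is held far more tightly, and within a period the higher nuclear charge binds the same core more tightly.
Tabulated IE_4 (kJ/mol): B 25026, Be 21007, Al 11577.
Putting it together, IE_4: Al < Be < B.

B > Be > Al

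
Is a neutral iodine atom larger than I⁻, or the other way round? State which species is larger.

I⁻

Forming I⁻ adds 1 electron to I. More electron–electron repulsion in the same shell, with unchanged nuclear charge, lets the cloud expand.
An anion is larger than its parent atom: I⁻ > I.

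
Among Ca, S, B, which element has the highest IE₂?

The second ionization energy removes an electron from the +1 ion. For each element: Ca⁺ still has 1 valence electron; S⁺ still has 5 valence electrons; B⁺ still has 2 valence electrons.
All are still removing valence electrons, so compare the +1 ions as you would atoms: IE_2 generally rises across a period (higher Z_eff) and falls down a group (larger shell), subject to the usual subshell exceptions.
Valence configurations: Ca⁺ [Ar]4s¹, S⁺ [Ne]3s²3p³, B⁺ [He]2s².
The numbers (kJ/mol): Ca 1145, S 2252, B 2427.
Overall IE_2 order: Ca < S < B.

B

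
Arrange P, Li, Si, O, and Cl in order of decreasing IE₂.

Consider each +1 ion: P⁺ still has 4 valence electrons; Li⁺ is the bare [He] core; Si⁺ still has 3 valence electrons; O⁺ still has 5 valence electrons; Cl⁺ still has 6 valence electrons.
Pulling an electron out of a noble-gas core costs far more than removing a remaining valence electron, so Li sits at the high end of IE_2.
Valence configurations: P⁺ [Ne]3s²3p², Si⁺ [Ne]3s²3p¹, O⁺ [He]2s²2p³, Cl⁺ [Ne]3s²3p⁴.
Tabulated IE_2 (kJ/mol): P 1907, Li 7298, Si 1577, O 3388, Cl 2298.
Putting it together, IE_2: Si < P < Cl < O < Li.

Li, O, Cl, P, Si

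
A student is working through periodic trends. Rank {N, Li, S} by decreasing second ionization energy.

Consider each +1 ion: N⁺ still has 4 valence electrons; Li⁺ is the bare [He] core; S⁺ still has 5 valence electrons.
Pulling an electron out of a noble-gas core costs far more than removing a remaining valence electron, so Li sits at the high end of IE_2.
Valence configurations: N⁺ [He]2s²2p², S⁺ [Ne]3s²3p³.
Tabulated IE_2 (kJ/mol): N 2856, Li 7298, S 2252.
Overall IE_2 order: S < N < Li.

Li > N > S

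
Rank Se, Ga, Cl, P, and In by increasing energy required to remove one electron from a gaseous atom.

In, Ga, Se, P, Cl

P is in period 3, group 15; Cl is in period 3, group 17; Ga is in period 4, group 13; Se is in period 4, group 16; In is in period 5, group 13.
Removing the outermost electron gets harder across a period and easier down a group.
Here both period and group differ, so the two effects have to be weighed against each other.
Ga > In: Ga sits above In in group 13, so the down-group effect alone puts Ga higher.
Se > Ga: both are in period 4; the period trend gives Se the larger value.
P > Se: period and group pull opposite ways; the down-group shift dominates (1012 vs 941 kJ/mol).
Cl > P: both are in period 3; the period trend gives Cl the larger value.
Tabulated first ionization energy (kJ/mol): P 1012, Cl 1251, Ga 579, Se 941, In 558.
So from lowest to highest: In < Ga < Se < P < Cl.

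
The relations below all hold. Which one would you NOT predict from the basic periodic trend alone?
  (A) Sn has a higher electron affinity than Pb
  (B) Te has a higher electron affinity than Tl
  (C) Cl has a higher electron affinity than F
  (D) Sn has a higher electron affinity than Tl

The general trend: electron affinity increases across a period and decreases down a group.
(A) Sn (period 5, group 14) vs Pb (period 6, group 14): the stated order agrees with the simple trend.
(B) Te (period 5, group 16) vs Tl (period 6, group 13): the stated order agrees with the simple trend.
(C) Cl (period 3, group 17) vs F (period 2, group 17): the stated order contradicts the simple trend.
(D) Sn (period 5, group 14) vs Tl (period 6, group 13): the stated order agrees with the simple trend.
The exception is (C): F's small 2p subshell makes the incoming electron feel strong e⁻–e⁻ repulsion, so Cl actually releases more energy on gaining an electron.

(C)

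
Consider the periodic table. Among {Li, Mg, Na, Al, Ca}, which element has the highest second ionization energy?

After 1 electron has been removed, what remains? Li⁺ is the bare [He] core; Mg⁺ still has 1 valence electron; Na⁺ is the bare [Ne] core; Al⁺ still has 2 valence electrons; Ca⁺ still has 1 valence electron.
Pulling an electron out of a noble-gas core costs far more than removing a remaining valence electron, so Na and Li sit at the high end of IE_2.
Valence configurations: Mg⁺ [Ne]3s¹, Al⁺ [Ne]3s², Ca⁺ [Ar]4s¹.
The numbers (kJ/mol): Li 7298, Mg 1451, Na 4562, Al 1817, Ca 1145.
So the second ionization energies run Ca < Mg < Al < Na < Li.

Li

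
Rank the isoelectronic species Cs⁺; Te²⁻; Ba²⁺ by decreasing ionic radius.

Te²⁻, Cs⁺, Ba²⁺

All of these have 54 electrons, so size is governed by nuclear charge alone: the more protons, the stronger the pull on the same electron cloud, and the smaller the ion.
Nuclear charges: Ba²⁺ (Z=56), Cs⁺ (Z=55), Te²⁻ (Z=52).
Largest to smallest: Te²⁻ > Cs⁺ > Ba²⁺.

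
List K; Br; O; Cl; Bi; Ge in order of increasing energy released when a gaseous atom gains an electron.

O is in period 2, group 16; Cl is in period 3, group 17; K is in period 4, group 1; Ge is in period 4, group 14; Br is in period 4, group 17; Bi is in period 6, group 15.
Electron affinity generally becomes more exothermic across a period toward the halogens and less exothermic down a group.
Here both period and group differ, so the two effects have to be weighed against each other.
Bi > K: the two effects oppose for this pair; the across-period effect wins (91 vs 48 kJ/mol).
Ge > Bi: the two effects oppose for this pair; the down-group effect wins (119 vs 91 kJ/mol).
O > Ge: relative to Ge, both the across-period and down-group shifts push O's electron affinity up.
Br > O: the two effects oppose for this pair; the across-period effect wins (325 vs 141 kJ/mol).
Cl > Br: Cl sits above Br in group 17, so the down-group effect alone puts Cl higher.
Tabulated electron affinity (kJ/mol): O 141, Cl 349, K 48, Ge 119, Br 325, Bi 91.
So from lowest to highest: K < Bi < Ge < O < Br < Cl.

K < Bi < Ge < O < Br < Cl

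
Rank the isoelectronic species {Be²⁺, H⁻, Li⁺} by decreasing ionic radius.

H⁻ > Li⁺ > Be²⁺

All of these have 2 electrons, so size is governed by nuclear charge alone: the more protons, the stronger the pull on the same electron cloud, and the smaller the ion.
Nuclear charges: Be²⁺ (Z=4), Li⁺ (Z=3), H⁻ (Z=1).
Largest to smallest: H⁻ > Li⁺ > Be²⁺.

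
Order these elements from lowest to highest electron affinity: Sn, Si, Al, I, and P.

EA tends to increase across a period and decrease down a group, though the pattern is less regular than for IE or radius.
These span different periods and groups, so the two trends combine.
P > Al: both are in period 3; the period trend gives P the larger value.
Sn > P: this pair runs against the simple trend — see the exception note.
Si > Sn: Si sits above Sn in group 14, so the down-group effect alone puts Si higher.
I > Si: period and group pull opposite ways; the across-period shift dominates (295 vs 134 kJ/mol).
Note the exception: Sn has a higher electron affinity than P, contrary to the simple trend — adding an electron to P's half-filled np³ subshell costs electron-pairing energy.
Note the exception: Si has a higher electron affinity than P, contrary to the simple trend — adding an electron to P's half-filled 3p³ is unfavourable, so Si (3p²) has the more exothermic EA.
For reference (kJ/mol): Al 42, Si 134, P 72, Sn 107, I 295.
So from lowest to highest: Al < P < Sn < Si < I.

Al, P, Sn, Si, I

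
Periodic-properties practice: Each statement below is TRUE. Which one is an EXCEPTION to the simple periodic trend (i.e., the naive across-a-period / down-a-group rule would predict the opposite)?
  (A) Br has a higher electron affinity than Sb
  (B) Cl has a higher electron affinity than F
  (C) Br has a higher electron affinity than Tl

(B)

The general trend: electron affinity increases across a period and decreases down a group.
(A) Br (period 4, group 17) vs Sb (period 5, group 15): the stated order agrees with the simple trend.
(B) Cl (period 3, group 17) vs F (period 2, group 17): the stated order contradicts the simple trend.
(C) Br (period 4, group 17) vs Tl (period 6, group 13): the stated order agrees with the simple trend.
The exception is (B): F's small 2p subshell makes the incoming electron feel strong e⁻–e⁻ repulsion, so Cl actually releases more energy on gaining an electron.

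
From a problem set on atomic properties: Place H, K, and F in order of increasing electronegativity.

K < H < F

H is in period 1, group 1; F is in period 2, group 17; K is in period 4, group 1.
Atoms toward the upper right of the periodic table pull bonding electrons most strongly.
Here both period and group differ, so the two effects have to be weighed against each other.
H > K: H sits above K in group 1, so the down-group effect alone puts H higher.
F > H: the two effects oppose for this pair; the across-period effect wins (3.98 vs 2.20).
For reference (Pauling): H 2.20, F 3.98, K 0.82.
So from lowest to highest: K < H < F.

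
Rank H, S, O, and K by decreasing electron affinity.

H is in period 1, group 1; O is in period 2, group 16; S is in period 3, group 16; K is in period 4, group 1.
EA tends to increase across a period and decrease down a group, though the pattern is less regular than for IE or radius.
These span different periods and groups, so the two trends combine.
H > K: H sits above K in group 1, so the down-group effect alone puts H higher.
O > H: period and group pull opposite ways; the across-period shift dominates (141 vs 73 kJ/mol).
S > O: this pair runs against the simple trend — see the exception note.
Note the exception: S has a higher electron affinity than O, contrary to the simple trend — the compact 2p subshell of O repels the added electron more than S's larger 3p does.
For reference (kJ/mol): H 73, O 141, S 200, K 48.
So from highest to lowest: S > O > H > K.

S, O, H, K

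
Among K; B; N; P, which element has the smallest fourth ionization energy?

P

IE_4 is the cost of taking one more electron from the +3 cation: K³⁺ is already 2 electrons into the core; B³⁺ is the bare [He] core; N³⁺ still has 2 valence electrons; P³⁺ still has 2 valence electrons.
Usually core removal costs more than valence removal, but here the competition is close: a tightly held n=2 valence electron can cost more to remove than an n=3 core electron, so the actual values have to decide it.
Valence configurations: N³⁺ [He]2s², P³⁺ [Ne]3s².
Approximate IE_4 values (kJ/mol): K 5877, B 25026, N 7475, P 4964.
Overall IE_4 order: P < K < N < B.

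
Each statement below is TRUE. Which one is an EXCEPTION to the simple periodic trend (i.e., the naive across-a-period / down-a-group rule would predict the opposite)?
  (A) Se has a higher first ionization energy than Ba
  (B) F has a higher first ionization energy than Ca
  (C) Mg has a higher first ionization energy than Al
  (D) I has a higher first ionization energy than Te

(C)

The general trend: first ionization energy increases across a period and decreases down a group.
(A) Se (period 4, group 16) vs Ba (period 6, group 2): the stated order agrees with the simple trend.
(B) F (period 2, group 17) vs Ca (period 4, group 2): the stated order agrees with the simple trend.
(C) Mg (period 3, group 2) vs Al (period 3, group 13): the stated order contradicts the simple trend.
(D) I (period 5, group 17) vs Te (period 5, group 16): the stated order agrees with the simple trend.
The exception is (C): Al's single 3p electron is easier to remove than one from Mg's filled 3s².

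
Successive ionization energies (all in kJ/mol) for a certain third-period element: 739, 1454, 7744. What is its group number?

Look for the largest jump between consecutive ionization energies: IE3/IE2 ≈ 5.3, far larger than any earlier ratio.
That jump marks the point where a core electron is being removed. So the atom has 2 valence electrons.
A main-group element with 2 valence electrons is in group 2.

Group 2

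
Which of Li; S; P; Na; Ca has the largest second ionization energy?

Li

After 1 electron has been removed, what remains? Li⁺ is the bare [He] core; S⁺ still has 5 valence electrons; P⁺ still has 4 valence electrons; Na⁺ is the bare [Ne] core; Ca⁺ still has 1 valence electron.
Pulling an electron out of a noble-gas core costs far more than removing a remaining valence electron, so Na and Li sit at the high end of IE_2.
Valence configurations: S⁺ [Ne]3s²3p³, P⁺ [Ne]3s²3p², Ca⁺ [Ar]4s¹.
Approximate IE_2 values (kJ/mol): Li 7298, S 2252, P 1907, Na 4562, Ca 1145.
Putting it together, IE_2: Ca < P < S < Na < Li.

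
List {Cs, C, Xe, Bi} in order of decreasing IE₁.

Xe > C > Bi > Cs

C is in period 2, group 14; Xe is in period 5, group 18; Cs is in period 6, group 1; Bi is in period 6, group 15.
IE₁ increases left→right with effective nuclear charge and decreases top→bottom as the valence shell moves farther out.
Here both period and group differ, so the two effects have to be weighed against each other.
Bi > Cs: Bi lies to the right of Cs in period 6, so the across-period effect alone puts Bi higher.
C > Bi: the two effects oppose for this pair; the down-group effect wins (1086 vs 703 kJ/mol).
Xe > C: the two effects oppose for this pair; the across-period effect wins (1170 vs 1086 kJ/mol).
Approximate values (kJ/mol): C 1086, Xe 1170, Cs 376, Bi 703.
So from highest to lowest: Xe > C > Bi > Cs.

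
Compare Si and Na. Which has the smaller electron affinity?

Na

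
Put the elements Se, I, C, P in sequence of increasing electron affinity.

P < C < Se < I

EA tends to increase across a period and decrease down a group, though the pattern is less regular than for IE or radius.
A diagonal step moves right (one effect) and down (the opposite effect) at once.
C > P: period and group pull opposite ways; the down-group shift dominates (122 vs 72 kJ/mol).
Se > C: period and group pull opposite ways; the across-period shift dominates (195 vs 122 kJ/mol).
I > Se: period and group pull opposite ways; the across-period shift dominates (295 vs 195 kJ/mol).
Approximate values (kJ/mol): C 122, P 72, Se 195, I 295.
So from lowest to highest: P < C < Se < I.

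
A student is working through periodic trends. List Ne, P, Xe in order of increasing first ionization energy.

P < Xe < Ne

IE₁ increases left→right with effective nuclear charge and decreases top→bottom as the valence shell moves farther out.
These span different periods and groups, so the two trends combine.
Xe > P: period and group pull opposite ways; the across-period shift dominates (1170 vs 1012 kJ/mol).
Ne > Xe: Ne sits above Xe in group 18, so the down-group effect alone puts Ne higher.
For reference (kJ/mol): Ne 2081, P 1012, Xe 1170.
So from lowest to highest: P < Xe < Ne.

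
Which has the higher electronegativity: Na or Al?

Al

Na is in period 3, group 1; Al is in period 3, group 13.
Electronegativity increases across a period and decreases down a group, tracking effective nuclear charge and atomic size.
All lie in period 3, so electronegativity increases left to right.
So Al has the higher electronegativity (Al > Na).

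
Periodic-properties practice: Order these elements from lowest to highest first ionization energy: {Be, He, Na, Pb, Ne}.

He is in period 1, group 18; Be is in period 2, group 2; Ne is in period 2, group 18; Na is in period 3, group 1; Pb is in period 6, group 14.
Removing the outermost electron gets harder across a period and easier down a group.
Neither a single period nor a single group — weigh both effects.
Pb > Na: period and group pull opposite ways; the across-period shift dominates (716 vs 496 kJ/mol).
Be > Pb: period and group pull opposite ways; the down-group shift dominates (900 vs 716 kJ/mol).
Ne > Be: both are in period 2; the period trend gives Ne the larger value.
He > Ne: they share group 18; the group trend gives He the larger value.
Approximate values (kJ/mol): He 2372, Be 900, Ne 2081, Na 496, Pb 716.
So from lowest to highest: Na < Pb < Be < Ne < He.

Na, Pb, Be, Ne, He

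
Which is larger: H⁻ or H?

Forming H⁻ adds 1 electron to H. More electron–electron repulsion in the same shell, with unchanged nuclear charge, lets the cloud expand.
An anion is larger than its parent atom: H⁻ > H.

H⁻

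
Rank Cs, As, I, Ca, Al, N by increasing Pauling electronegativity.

N is in period 2, group 15; Al is in period 3, group 13; Ca is in period 4, group 2; As is in period 4, group 15; I is in period 5, group 17; Cs is in period 6, group 1.
EN rises left→right (higher Z_eff, smaller atoms) and falls top→bottom (larger, more shielded atoms).
Neither a single period nor a single group — weigh both effects.
Ca > Cs: relative to Cs, both the across-period and down-group shifts push Ca's electronegativity up.
Al > Ca: relative to Ca, both the across-period and down-group shifts push Al's electronegativity up.
As > Al: period and group pull opposite ways; the across-period shift dominates (2.18 vs 1.61).
I > As: period and group pull opposite ways; the across-period shift dominates (2.66 vs 2.18).
N > I: period and group pull opposite ways; the down-group shift dominates (3.04 vs 2.66).
Approximate values (Pauling): N 3.04, Al 1.61, Ca 1.00, As 2.18, I 2.66, Cs 0.79.
So from lowest to highest: Cs < Ca < Al < As < I < N.

Cs < Ca < Al < As < I < N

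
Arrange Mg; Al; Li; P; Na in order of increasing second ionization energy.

Mg < Al < P < Na < Li

The second ionization energy removes an electron from the +1 ion. For each element: Mg⁺ still has 1 valence electron; Al⁺ still has 2 valence electrons; Li⁺ is the bare [He] core; P⁺ still has 4 valence electrons; Na⁺ is the bare [Ne] core.
Breaking into a closed-shell core is much more expensive than removing a leftover valence electron — Na and Li have the largest IE_2 here.
Valence configurations: Mg⁺ [Ne]3s¹, Al⁺ [Ne]3s², P⁺ [Ne]3s²3p².
Tabulated IE_2 (kJ/mol): Mg 1451, Al 1817, Li 7298, P 1907, Na 4562.
Putting it together, IE_2: Mg < Al < P < Na < Li.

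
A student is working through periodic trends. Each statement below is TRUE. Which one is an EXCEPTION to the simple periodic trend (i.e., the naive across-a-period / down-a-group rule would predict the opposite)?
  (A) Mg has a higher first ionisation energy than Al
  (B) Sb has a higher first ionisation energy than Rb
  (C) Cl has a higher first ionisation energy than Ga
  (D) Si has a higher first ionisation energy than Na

The general trend: first ionisation energy increases across a period and decreases down a group.
(A) Mg (period 3, group 2) vs Al (period 3, group 13): the stated order contradicts the simple trend.
(B) Sb (period 5, group 15) vs Rb (period 5, group 1): the stated order agrees with the simple trend.
(C) Cl (period 3, group 17) vs Ga (period 4, group 13): the stated order agrees with the simple trend.
(D) Si (period 3, group 14) vs Na (period 3, group 1): the stated order agrees with the simple trend.
The exception is (A): Al's single 3p electron is easier to remove than one from Mg's filled 3s².

(A)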